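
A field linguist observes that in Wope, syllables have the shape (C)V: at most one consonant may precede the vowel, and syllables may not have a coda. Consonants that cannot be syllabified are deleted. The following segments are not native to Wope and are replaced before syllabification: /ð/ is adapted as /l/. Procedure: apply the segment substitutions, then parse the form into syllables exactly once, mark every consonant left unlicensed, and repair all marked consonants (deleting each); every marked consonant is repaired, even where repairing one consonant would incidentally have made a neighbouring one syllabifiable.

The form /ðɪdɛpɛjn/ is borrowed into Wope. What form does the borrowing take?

Substitution: /ð/ → /l/, giving /lɪdɛpɛjn/.
Under (C)V, the unsyllabifiable consonants are /j/, /n/ (no codas are permitted; onsets are limited to one consonant).
Deleting the stranded consonants removes /j/, /n/.

lɪdɛpɛ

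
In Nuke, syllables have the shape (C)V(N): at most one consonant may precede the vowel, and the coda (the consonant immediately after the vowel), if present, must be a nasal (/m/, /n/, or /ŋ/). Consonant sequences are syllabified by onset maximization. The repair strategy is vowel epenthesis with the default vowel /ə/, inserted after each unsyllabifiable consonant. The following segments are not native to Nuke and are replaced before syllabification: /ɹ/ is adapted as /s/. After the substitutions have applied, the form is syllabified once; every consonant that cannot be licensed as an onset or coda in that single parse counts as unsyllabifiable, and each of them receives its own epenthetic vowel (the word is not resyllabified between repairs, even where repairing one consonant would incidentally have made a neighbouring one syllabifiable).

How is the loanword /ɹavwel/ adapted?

savəwelə

Substitution: /ɹ/ → /s/, giving /savwel/.
Under (C)V(N), the unsyllabifiable consonants are /v/, /l/ (only a nasal (/m/, /n/, or /ŋ/) is licensed in coda position; onsets are limited to one consonant).
Each unlicensed consonant becomes the onset of a new syllable: /v/ → /və/, /l/ → /lə/.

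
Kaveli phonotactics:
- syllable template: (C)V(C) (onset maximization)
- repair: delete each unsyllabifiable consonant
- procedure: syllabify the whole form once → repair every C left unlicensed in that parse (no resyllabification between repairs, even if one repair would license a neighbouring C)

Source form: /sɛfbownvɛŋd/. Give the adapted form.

sɛfbowvɛŋ

The consonants /n/, /d/ cannot be parsed into a legal (C)V(C) syllable (at most one coda consonant is licensed; onsets are limited to one consonant).
Deletion applies to /n/, /d/.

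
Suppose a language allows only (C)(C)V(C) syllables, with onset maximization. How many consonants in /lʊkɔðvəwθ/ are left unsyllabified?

1

The consonants /θ/ cannot be parsed into a legal (C)(C)V(C) syllable (at most one coda consonant is licensed; onsets may contain at most 2 consonants).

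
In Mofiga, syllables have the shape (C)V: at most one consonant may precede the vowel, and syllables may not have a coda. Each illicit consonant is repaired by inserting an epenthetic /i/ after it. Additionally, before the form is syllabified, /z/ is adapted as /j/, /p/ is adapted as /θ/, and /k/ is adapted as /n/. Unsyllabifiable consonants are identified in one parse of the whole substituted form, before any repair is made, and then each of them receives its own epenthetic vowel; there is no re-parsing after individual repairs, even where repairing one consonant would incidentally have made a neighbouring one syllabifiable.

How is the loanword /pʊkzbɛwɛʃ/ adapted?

Substitution: /p/ → /θ/, /k/ → /n/, /z/ → /j/, giving /θʊnjbɛwɛʃ/.
Under (C)V, the unsyllabifiable consonants are /n/, /j/, /ʃ/ (no codas are permitted; onsets are limited to one consonant).
Each unlicensed consonant becomes the onset of a new syllable: /n/ → /ni/, /j/ → /ji/, /ʃ/ → /ʃi/.

θʊnijibɛwɛʃi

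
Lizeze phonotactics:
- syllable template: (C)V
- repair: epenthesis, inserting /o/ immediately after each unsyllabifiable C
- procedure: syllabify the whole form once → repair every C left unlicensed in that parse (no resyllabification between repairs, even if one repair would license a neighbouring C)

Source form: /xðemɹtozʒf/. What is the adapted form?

xoðemoɹotozoʒofo

Syllabifying with onset maximization leaves /x/, /m/, /ɹ/, /z/, /ʒ/, /f/ stranded (no codas are permitted; onsets are limited to one consonant).
Epenthesis after each stranded consonant: /x/ → /xo/, /m/ → /mo/, /ɹ/ → /ɹo/, /z/ → /zo/, /ʒ/ → /ʒo/, /f/ → /fo/.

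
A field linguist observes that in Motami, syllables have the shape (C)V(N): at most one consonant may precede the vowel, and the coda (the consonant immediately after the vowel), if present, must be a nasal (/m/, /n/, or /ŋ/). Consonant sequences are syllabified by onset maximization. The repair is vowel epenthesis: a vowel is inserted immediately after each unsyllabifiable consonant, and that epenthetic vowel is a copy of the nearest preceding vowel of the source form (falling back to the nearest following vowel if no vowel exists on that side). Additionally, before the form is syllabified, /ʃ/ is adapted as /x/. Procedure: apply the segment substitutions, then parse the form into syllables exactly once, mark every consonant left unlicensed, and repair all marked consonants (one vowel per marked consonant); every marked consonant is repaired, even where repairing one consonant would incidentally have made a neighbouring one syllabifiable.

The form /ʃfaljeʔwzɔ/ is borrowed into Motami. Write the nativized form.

xafalajeʔewezɔ

Substitution: /ʃ/ → /x/, giving /xfaljeʔwzɔ/.
The consonants /x/, /l/, /ʔ/, /w/ cannot be parsed into a legal (C)V(N) syllable (only a nasal (/m/, /n/, or /ŋ/) is licensed in coda position; onsets are limited to one consonant).
Each unlicensed consonant becomes the onset of a new syllable: /x/ → /xa/, /l/ → /la/, /ʔ/ → /ʔe/, /w/ → /we/.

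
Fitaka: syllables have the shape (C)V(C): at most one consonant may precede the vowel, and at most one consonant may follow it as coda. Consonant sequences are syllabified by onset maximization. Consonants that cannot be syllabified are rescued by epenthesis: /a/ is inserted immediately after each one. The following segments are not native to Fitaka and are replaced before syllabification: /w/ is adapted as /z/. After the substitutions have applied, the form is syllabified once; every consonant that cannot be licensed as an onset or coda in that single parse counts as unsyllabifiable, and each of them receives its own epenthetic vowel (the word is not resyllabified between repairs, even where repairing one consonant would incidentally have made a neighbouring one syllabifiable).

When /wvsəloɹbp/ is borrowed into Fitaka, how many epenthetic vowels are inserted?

After substitution the input is /zvsəloɹbp/.
The unsyllabifiable consonants are /z/, /v/, /b/, /p/; each receives one epenthetic vowel.

4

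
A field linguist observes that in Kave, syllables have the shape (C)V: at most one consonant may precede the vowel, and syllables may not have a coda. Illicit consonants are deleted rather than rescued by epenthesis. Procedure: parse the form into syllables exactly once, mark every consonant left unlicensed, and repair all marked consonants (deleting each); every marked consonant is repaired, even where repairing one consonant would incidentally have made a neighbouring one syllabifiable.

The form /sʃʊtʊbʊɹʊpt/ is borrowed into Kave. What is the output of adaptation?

ʃʊtʊbʊɹʊ

Under (C)V, the unsyllabifiable consonants are /s/, /p/, /t/ (no codas are permitted; onsets are limited to one consonant).
Deletion applies to /s/, /p/, /t/.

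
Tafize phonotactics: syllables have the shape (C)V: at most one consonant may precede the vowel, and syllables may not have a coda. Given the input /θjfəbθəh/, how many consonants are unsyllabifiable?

Under (C)V, the unsyllabifiable consonants are /θ/, /j/, /b/, /h/ (no codas are permitted; onsets are limited to one consonant).

4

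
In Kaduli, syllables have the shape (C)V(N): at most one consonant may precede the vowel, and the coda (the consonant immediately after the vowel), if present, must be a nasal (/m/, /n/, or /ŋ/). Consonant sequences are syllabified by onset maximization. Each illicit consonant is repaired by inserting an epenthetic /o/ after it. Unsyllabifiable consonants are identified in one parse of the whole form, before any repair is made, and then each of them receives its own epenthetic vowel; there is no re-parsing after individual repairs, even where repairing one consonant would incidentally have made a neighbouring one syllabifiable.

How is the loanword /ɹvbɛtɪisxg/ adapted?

Syllabifying with onset maximization leaves /ɹ/, /v/, /s/, /x/, /g/ stranded (only a nasal (/m/, /n/, or /ŋ/) is licensed in coda position; onsets are limited to one consonant).
Epenthesis after each stranded consonant: /ɹ/ → /ɹo/, /v/ → /vo/, /s/ → /so/, /x/ → /xo/, /g/ → /go/.

ɹovobɛtɪisoxogo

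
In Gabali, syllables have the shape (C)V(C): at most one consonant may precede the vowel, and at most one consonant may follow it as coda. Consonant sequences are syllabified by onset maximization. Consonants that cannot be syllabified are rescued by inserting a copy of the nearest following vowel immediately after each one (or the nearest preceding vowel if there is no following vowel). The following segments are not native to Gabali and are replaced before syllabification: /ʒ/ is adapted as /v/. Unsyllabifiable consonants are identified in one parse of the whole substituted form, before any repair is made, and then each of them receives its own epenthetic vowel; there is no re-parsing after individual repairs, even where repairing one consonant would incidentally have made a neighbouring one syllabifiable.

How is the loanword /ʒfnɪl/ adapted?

vɪfɪnɪl

Substitution: /ʒ/ → /v/, giving /vfnɪl/.
The consonants /v/, /f/ cannot be parsed into a legal (C)V(C) syllable (at most one coda consonant is licensed; onsets are limited to one consonant).
Epenthesis after each stranded consonant: /v/ → /vɪ/, /f/ → /fɪ/.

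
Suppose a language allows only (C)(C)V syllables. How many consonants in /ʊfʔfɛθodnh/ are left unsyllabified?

4

Syllabifying with onset maximization leaves /f/, /d/, /n/, /h/ stranded (no codas are permitted; onsets may contain at most 2 consonants).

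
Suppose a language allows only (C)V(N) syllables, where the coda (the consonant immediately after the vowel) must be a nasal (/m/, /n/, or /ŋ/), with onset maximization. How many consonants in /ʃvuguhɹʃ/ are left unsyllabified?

Syllabifying with onset maximization leaves /ʃ/, /h/, /ɹ/, /ʃ/ stranded (only a nasal (/m/, /n/, or /ŋ/) is licensed in coda position; onsets are limited to one consonant).

4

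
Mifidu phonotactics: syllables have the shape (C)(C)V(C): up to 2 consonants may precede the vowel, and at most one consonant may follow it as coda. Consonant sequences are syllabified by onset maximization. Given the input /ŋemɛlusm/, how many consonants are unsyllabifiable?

Under (C)(C)V(C), the unsyllabifiable consonants are /m/ (at most one coda consonant is licensed; onsets may contain at most 2 consonants).

1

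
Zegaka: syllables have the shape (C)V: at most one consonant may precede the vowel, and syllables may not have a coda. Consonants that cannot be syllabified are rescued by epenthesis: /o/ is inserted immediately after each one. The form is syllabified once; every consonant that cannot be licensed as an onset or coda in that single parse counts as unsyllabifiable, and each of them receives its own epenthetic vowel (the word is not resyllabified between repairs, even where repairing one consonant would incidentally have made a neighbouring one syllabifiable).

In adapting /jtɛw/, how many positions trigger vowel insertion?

2

The unsyllabifiable consonants are /j/, /w/; each receives one epenthetic vowel.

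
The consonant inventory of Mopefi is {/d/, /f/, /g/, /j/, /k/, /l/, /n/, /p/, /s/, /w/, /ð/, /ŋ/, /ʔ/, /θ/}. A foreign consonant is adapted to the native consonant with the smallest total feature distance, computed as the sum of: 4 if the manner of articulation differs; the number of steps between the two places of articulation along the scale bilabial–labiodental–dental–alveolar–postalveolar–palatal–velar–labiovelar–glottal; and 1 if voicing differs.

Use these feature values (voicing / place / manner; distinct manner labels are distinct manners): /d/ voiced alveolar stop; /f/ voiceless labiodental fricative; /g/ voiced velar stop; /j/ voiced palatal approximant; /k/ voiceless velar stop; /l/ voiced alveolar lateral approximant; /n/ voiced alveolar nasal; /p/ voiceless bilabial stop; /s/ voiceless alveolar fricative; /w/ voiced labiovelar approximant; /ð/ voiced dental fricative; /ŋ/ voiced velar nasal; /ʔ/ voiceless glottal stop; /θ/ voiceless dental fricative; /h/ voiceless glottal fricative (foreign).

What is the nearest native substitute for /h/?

/ʔ/ is closest: manner differs (fricative→stop, +4), place distance 0 (glottal→glottal), same voicing; total 4. Next closest is /s/ at distance 5.

ʔ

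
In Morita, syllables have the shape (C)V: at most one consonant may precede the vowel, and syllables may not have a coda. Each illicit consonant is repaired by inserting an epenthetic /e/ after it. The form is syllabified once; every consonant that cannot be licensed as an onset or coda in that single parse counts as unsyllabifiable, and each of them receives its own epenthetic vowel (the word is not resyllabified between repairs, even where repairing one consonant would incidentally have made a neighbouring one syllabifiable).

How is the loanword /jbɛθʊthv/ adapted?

The consonants /j/, /t/, /h/, /v/ cannot be parsed into a legal (C)V syllable (no codas are permitted; onsets are limited to one consonant).
Each unlicensed consonant becomes the onset of a new syllable: /j/ → /je/, /t/ → /te/, /h/ → /he/, /v/ → /ve/.

jebɛθʊteheve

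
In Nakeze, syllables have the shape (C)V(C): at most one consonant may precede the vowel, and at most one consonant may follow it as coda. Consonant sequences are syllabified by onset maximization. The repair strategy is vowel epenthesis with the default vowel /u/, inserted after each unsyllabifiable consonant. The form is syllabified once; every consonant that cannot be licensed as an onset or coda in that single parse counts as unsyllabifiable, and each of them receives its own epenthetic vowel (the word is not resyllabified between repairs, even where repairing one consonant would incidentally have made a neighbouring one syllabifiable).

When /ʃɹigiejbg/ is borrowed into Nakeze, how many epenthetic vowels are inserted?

The unsyllabifiable consonants are /ʃ/, /b/, /g/; each receives one epenthetic vowel.

3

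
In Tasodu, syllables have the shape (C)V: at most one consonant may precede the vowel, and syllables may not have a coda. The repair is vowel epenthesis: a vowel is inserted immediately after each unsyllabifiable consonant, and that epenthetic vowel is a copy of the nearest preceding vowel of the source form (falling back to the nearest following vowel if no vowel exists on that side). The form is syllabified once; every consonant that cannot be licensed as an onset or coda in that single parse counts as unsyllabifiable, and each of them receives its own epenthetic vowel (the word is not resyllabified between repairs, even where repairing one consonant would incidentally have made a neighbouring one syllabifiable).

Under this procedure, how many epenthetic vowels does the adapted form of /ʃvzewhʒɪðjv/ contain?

7

The unsyllabifiable consonants are /ʃ/, /v/, /w/, /h/, /ð/, /j/, /v/; each receives one epenthetic vowel.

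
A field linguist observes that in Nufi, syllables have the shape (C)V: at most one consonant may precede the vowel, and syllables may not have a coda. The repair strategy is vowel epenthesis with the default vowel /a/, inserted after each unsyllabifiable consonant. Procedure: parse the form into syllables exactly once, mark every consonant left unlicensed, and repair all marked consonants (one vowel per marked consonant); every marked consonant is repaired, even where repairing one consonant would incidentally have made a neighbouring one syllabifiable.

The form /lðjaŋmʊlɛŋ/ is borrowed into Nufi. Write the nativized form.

Under (C)V, the unsyllabifiable consonants are /l/, /ð/, /ŋ/, /ŋ/ (no codas are permitted; onsets are limited to one consonant).
Inserting the epenthetic vowel yields /l/ → /la/, /ð/ → /ða/, /ŋ/ → /ŋa/, /ŋ/ → /ŋa/.

laðajaŋamʊlɛŋa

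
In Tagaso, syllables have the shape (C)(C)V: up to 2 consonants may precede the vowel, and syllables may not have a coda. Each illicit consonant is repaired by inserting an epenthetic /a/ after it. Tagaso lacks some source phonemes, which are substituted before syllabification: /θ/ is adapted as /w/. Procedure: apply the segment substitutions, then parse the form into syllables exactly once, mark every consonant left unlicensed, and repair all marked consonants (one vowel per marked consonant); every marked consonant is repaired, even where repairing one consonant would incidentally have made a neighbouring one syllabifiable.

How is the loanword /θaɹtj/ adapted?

waɹataja

Substitution: /θ/ → /w/, giving /waɹtj/.
Under (C)(C)V, the unsyllabifiable consonants are /ɹ/, /t/, /j/ (no codas are permitted; onsets may contain at most 2 consonants).
Each unlicensed consonant becomes the onset of a new syllable: /ɹ/ → /ɹa/, /t/ → /ta/, /j/ → /ja/.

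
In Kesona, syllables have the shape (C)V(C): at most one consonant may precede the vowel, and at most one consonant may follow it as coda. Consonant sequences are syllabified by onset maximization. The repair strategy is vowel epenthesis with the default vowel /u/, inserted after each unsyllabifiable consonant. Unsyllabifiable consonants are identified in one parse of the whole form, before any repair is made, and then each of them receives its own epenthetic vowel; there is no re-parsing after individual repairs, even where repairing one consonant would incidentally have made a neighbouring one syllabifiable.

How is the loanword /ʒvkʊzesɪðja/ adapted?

ʒuvukʊzesɪðja

The consonants /ʒ/, /v/ cannot be parsed into a legal (C)V(C) syllable (at most one coda consonant is licensed; onsets are limited to one consonant).
Inserting the epenthetic vowel yields /ʒ/ → /ʒu/, /v/ → /vu/.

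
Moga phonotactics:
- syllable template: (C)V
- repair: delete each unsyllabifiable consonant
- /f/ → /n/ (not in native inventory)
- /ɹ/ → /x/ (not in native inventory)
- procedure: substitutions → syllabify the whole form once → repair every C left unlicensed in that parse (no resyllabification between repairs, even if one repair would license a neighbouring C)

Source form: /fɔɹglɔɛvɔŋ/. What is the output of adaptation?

nɔlɔɛvɔ

Substitution: /f/ → /n/, /ɹ/ → /x/, giving /nɔxglɔɛvɔŋ/.
Under (C)V, the unsyllabifiable consonants are /x/, /g/, /ŋ/ (no codas are permitted; onsets are limited to one consonant).
Deletion applies to /x/, /g/, /ŋ/.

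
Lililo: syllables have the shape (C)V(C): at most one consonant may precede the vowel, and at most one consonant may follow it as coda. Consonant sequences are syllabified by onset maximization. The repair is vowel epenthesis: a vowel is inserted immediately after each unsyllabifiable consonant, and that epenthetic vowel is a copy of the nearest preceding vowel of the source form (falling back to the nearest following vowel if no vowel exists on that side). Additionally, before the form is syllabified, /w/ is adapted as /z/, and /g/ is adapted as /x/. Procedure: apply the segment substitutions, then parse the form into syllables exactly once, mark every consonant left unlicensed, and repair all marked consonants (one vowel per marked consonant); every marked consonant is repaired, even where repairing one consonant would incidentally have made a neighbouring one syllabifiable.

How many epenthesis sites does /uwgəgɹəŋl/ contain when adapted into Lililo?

After substitution the input is /uzxəxɹəŋl/.
The unsyllabifiable consonants are /l/; each receives one epenthetic vowel.

1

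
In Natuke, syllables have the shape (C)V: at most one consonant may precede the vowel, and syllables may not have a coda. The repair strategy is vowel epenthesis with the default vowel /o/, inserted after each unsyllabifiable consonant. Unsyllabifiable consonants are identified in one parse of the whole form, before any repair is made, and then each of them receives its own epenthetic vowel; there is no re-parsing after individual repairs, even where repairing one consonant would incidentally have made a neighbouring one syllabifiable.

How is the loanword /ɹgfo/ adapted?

ɹogofo

Syllabifying with onset maximization leaves /ɹ/, /g/ stranded (no codas are permitted; onsets are limited to one consonant).
Inserting the epenthetic vowel yields /ɹ/ → /ɹo/, /g/ → /go/.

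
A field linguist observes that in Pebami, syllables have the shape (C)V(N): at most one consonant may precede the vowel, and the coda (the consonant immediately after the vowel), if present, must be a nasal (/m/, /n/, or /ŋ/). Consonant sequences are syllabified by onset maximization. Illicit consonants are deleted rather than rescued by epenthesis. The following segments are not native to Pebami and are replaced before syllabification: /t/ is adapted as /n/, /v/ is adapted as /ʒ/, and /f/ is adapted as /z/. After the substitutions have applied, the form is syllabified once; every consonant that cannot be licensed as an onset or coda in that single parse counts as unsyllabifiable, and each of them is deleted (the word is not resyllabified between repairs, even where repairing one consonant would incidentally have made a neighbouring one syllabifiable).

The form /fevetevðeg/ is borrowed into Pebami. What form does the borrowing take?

zeʒeneðe

Substitution: /f/ → /z/, /v/ → /ʒ/, /t/ → /n/, giving /zeʒeneʒðeg/.
Syllabifying with onset maximization leaves /ʒ/, /g/ stranded (only a nasal (/m/, /n/, or /ŋ/) is licensed in coda position; onsets are limited to one consonant).
Deleting the stranded consonants removes /ʒ/, /g/.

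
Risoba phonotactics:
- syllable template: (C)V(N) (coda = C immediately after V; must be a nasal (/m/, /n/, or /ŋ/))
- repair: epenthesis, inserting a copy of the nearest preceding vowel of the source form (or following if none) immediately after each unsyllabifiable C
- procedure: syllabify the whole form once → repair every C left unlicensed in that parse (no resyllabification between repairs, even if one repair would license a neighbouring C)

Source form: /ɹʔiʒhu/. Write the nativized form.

ɹiʔiʒihu

The consonants /ɹ/, /ʒ/ cannot be parsed into a legal (C)V(N) syllable (only a nasal (/m/, /n/, or /ŋ/) is licensed in coda position; onsets are limited to one consonant).
Inserting the epenthetic vowel yields /ɹ/ → /ɹi/, /ʒ/ → /ʒi/.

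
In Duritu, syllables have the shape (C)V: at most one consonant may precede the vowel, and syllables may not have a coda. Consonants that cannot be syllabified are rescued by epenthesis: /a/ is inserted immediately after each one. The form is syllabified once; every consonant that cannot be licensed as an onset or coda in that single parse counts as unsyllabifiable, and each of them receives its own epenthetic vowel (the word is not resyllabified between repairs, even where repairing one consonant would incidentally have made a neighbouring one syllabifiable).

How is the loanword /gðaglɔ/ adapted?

gaðagalɔ

The consonants /g/, /g/ cannot be parsed into a legal (C)V syllable (no codas are permitted; onsets are limited to one consonant).
Inserting the epenthetic vowel yields /g/ → /ga/, /g/ → /ga/.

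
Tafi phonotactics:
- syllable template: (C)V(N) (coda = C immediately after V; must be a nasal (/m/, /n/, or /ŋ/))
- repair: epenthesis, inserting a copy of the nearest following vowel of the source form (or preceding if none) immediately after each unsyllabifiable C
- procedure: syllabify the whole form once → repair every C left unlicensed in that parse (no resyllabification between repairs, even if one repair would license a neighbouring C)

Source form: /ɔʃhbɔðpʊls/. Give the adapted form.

Syllabifying with onset maximization leaves /ʃ/, /h/, /ð/, /l/, /s/ stranded (only a nasal (/m/, /n/, or /ŋ/) is licensed in coda position; onsets are limited to one consonant).
Inserting the epenthetic vowel yields /ʃ/ → /ʃɔ/, /h/ → /hɔ/, /ð/ → /ðʊ/, /l/ → /lʊ/, /s/ → /sʊ/.

ɔʃɔhɔbɔðʊpʊlʊsʊ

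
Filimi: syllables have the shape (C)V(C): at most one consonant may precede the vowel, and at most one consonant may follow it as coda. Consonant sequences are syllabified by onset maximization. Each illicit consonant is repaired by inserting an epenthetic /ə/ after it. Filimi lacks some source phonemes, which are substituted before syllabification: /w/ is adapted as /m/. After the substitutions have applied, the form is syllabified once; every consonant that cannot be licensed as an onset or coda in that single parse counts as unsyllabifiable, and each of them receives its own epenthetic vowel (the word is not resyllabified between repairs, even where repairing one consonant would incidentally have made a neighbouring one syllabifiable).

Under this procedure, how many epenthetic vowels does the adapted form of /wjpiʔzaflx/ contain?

4

After substitution the input is /mjpiʔzaflx/.
The unsyllabifiable consonants are /m/, /j/, /l/, /x/; each receives one epenthetic vowel.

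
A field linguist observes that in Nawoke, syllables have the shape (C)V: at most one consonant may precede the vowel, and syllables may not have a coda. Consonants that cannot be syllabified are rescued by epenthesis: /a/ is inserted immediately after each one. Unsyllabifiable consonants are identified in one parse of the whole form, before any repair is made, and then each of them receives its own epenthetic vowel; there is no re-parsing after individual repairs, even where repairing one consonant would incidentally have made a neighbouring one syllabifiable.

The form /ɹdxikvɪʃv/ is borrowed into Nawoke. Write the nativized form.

The consonants /ɹ/, /d/, /k/, /ʃ/, /v/ cannot be parsed into a legal (C)V syllable (no codas are permitted; onsets are limited to one consonant).
Each unlicensed consonant becomes the onset of a new syllable: /ɹ/ → /ɹa/, /d/ → /da/, /k/ → /ka/, /ʃ/ → /ʃa/, /v/ → /va/.

ɹadaxikavɪʃava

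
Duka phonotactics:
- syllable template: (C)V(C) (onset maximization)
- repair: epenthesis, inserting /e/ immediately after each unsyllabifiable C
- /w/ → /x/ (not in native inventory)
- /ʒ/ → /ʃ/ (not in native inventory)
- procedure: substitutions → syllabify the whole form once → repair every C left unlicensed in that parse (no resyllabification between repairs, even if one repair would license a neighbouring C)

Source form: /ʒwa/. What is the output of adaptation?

Substitution: /ʒ/ → /ʃ/, /w/ → /x/, giving /ʃxa/.
Syllabifying with onset maximization leaves /ʃ/ stranded (at most one coda consonant is licensed; onsets are limited to one consonant).
Epenthesis after each stranded consonant: /ʃ/ → /ʃe/.

ʃexa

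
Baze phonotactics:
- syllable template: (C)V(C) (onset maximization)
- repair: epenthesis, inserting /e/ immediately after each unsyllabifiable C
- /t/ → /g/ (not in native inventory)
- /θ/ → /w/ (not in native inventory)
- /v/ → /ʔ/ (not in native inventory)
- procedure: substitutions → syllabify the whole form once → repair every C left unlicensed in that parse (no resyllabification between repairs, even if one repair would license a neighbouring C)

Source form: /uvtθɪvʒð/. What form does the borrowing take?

Substitution: /v/ → /ʔ/, /t/ → /g/, /θ/ → /w/, giving /uʔgwɪʔʒð/.
The consonants /g/, /ʒ/, /ð/ cannot be parsed into a legal (C)V(C) syllable (at most one coda consonant is licensed; onsets are limited to one consonant).
Each unlicensed consonant becomes the onset of a new syllable: /g/ → /ge/, /ʒ/ → /ʒe/, /ð/ → /ðe/.

uʔgewɪʔʒeðe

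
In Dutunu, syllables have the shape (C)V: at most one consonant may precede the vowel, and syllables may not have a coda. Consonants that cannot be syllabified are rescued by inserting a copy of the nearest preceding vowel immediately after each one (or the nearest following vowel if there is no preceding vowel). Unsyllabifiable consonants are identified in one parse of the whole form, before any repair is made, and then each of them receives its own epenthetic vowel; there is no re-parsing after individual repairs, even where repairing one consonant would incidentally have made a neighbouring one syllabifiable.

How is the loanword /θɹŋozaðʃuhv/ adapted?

Syllabifying with onset maximization leaves /θ/, /ɹ/, /ð/, /h/, /v/ stranded (no codas are permitted; onsets are limited to one consonant).
Epenthesis after each stranded consonant: /θ/ → /θo/, /ɹ/ → /ɹo/, /ð/ → /ða/, /h/ → /hu/, /v/ → /vu/.

θoɹoŋozaðaʃuhuvu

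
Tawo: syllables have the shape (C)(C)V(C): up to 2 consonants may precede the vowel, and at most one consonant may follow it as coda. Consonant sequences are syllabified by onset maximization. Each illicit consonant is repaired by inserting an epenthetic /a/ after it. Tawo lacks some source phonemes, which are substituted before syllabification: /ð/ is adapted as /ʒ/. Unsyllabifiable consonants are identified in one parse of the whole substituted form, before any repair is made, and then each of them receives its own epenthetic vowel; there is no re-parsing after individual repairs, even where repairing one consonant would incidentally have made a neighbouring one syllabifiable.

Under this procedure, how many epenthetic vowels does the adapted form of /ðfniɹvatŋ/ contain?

2

After substitution the input is /ʒfniɹvatŋ/.
The unsyllabifiable consonants are /ʒ/, /ŋ/; each receives one epenthetic vowel.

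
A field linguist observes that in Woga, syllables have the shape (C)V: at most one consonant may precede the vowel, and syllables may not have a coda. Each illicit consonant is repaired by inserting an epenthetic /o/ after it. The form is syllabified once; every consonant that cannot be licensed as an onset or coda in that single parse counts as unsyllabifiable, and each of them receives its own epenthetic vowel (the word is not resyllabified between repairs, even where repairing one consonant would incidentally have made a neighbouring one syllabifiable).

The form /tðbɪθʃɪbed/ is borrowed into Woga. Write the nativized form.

Syllabifying with onset maximization leaves /t/, /ð/, /θ/, /d/ stranded (no codas are permitted; onsets are limited to one consonant).
Epenthesis after each stranded consonant: /t/ → /to/, /ð/ → /ðo/, /θ/ → /θo/, /d/ → /do/.

toðobɪθoʃɪbedo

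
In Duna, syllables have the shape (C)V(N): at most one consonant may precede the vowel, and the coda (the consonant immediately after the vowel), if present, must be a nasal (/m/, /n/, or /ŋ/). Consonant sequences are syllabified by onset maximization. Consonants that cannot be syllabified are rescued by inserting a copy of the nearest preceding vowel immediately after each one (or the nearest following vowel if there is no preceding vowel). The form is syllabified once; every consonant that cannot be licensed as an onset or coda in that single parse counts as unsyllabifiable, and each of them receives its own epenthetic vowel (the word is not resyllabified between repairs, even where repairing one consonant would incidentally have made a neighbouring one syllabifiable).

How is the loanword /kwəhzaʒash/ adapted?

kəwəhəzaʒasaha

Under (C)V(N), the unsyllabifiable consonants are /k/, /h/, /s/, /h/ (only a nasal (/m/, /n/, or /ŋ/) is licensed in coda position; onsets are limited to one consonant).
Inserting the epenthetic vowel yields /k/ → /kə/, /h/ → /hə/, /s/ → /sa/, /h/ → /ha/.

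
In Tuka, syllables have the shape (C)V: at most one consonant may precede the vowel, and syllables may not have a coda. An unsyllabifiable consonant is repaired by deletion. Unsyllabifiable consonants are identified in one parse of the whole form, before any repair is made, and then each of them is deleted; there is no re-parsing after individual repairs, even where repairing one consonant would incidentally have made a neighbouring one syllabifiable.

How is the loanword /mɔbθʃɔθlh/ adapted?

The consonants /b/, /θ/, /θ/, /l/, /h/ cannot be parsed into a legal (C)V syllable (no codas are permitted; onsets are limited to one consonant).
Each unlicensed consonant is deleted: /b/, /θ/, /θ/, /l/, /h/.

mɔʃɔ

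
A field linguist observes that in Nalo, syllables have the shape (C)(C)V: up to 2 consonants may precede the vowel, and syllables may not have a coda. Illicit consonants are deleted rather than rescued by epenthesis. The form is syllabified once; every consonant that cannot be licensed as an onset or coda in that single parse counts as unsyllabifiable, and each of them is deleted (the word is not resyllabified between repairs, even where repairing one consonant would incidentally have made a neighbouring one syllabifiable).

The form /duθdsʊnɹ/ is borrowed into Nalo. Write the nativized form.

Syllabifying with onset maximization leaves /θ/, /n/, /ɹ/ stranded (no codas are permitted; onsets may contain at most 2 consonants).
Each unlicensed consonant is deleted: /θ/, /n/, /ɹ/.

dudsʊ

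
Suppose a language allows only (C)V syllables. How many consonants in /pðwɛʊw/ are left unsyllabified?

3

Under (C)V, the unsyllabifiable consonants are /p/, /ð/, /w/ (no codas are permitted; onsets are limited to one consonant).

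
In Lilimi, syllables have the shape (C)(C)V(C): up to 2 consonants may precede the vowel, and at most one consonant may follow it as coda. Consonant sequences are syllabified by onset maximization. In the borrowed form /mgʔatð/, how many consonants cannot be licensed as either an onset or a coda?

2

The consonants /m/, /ð/ cannot be parsed into a legal (C)(C)V(C) syllable (at most one coda consonant is licensed; onsets may contain at most 2 consonants).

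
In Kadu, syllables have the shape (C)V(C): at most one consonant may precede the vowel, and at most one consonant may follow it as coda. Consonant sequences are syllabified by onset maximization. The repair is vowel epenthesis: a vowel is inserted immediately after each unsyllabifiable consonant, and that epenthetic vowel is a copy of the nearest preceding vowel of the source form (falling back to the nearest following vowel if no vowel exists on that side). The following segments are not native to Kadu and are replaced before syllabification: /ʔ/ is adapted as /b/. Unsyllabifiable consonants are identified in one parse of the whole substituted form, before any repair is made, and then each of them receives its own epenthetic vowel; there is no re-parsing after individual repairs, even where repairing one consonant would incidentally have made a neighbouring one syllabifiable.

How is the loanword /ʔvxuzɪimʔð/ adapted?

buvuxuzɪimbiði

Substitution: /ʔ/ → /b/, giving /bvxuzɪimbð/.
The consonants /b/, /v/, /b/, /ð/ cannot be parsed into a legal (C)V(C) syllable (at most one coda consonant is licensed; onsets are limited to one consonant).
Inserting the epenthetic vowel yields /b/ → /bu/, /v/ → /vu/, /b/ → /bi/, /ð/ → /ði/.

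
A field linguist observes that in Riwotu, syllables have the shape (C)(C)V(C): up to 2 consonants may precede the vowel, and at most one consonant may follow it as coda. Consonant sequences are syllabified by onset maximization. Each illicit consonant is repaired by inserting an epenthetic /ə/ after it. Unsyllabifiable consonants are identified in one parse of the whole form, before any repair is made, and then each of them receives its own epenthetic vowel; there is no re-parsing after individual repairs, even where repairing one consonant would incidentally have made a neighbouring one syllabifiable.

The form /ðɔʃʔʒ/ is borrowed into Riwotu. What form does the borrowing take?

Under (C)(C)V(C), the unsyllabifiable consonants are /ʔ/, /ʒ/ (at most one coda consonant is licensed; onsets may contain at most 2 consonants).
Each unlicensed consonant becomes the onset of a new syllable: /ʔ/ → /ʔə/, /ʒ/ → /ʒə/.

ðɔʃʔəʒə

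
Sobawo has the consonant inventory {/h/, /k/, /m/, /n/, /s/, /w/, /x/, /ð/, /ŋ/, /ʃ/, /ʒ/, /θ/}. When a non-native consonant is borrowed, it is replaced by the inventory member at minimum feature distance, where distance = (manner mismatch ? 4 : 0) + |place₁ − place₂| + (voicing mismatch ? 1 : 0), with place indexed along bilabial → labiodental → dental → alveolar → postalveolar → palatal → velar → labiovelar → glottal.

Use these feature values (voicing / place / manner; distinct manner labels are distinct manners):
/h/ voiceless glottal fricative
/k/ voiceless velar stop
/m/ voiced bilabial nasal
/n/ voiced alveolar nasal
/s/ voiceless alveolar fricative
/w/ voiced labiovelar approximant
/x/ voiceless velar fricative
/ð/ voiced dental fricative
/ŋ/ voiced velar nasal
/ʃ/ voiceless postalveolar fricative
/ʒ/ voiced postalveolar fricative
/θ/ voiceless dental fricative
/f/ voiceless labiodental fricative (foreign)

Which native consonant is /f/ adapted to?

θ

/θ/ is closest: same manner (fricative), place distance 1 (labiodental→dental), same voicing; total 1. Next closest is /s/ at distance 2.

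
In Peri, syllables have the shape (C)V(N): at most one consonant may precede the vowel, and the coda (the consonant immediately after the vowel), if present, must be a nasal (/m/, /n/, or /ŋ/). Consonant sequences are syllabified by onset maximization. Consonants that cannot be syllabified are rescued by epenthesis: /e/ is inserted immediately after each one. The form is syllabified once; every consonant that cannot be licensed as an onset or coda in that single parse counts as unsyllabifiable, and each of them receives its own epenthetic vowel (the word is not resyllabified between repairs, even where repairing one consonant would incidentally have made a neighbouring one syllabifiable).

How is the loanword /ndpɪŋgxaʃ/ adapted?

nedepɪŋgexaʃe

Syllabifying with onset maximization leaves /n/, /d/, /g/, /ʃ/ stranded (only a nasal (/m/, /n/, or /ŋ/) is licensed in coda position; onsets are limited to one consonant).
Epenthesis after each stranded consonant: /n/ → /ne/, /d/ → /de/, /g/ → /ge/, /ʃ/ → /ʃe/.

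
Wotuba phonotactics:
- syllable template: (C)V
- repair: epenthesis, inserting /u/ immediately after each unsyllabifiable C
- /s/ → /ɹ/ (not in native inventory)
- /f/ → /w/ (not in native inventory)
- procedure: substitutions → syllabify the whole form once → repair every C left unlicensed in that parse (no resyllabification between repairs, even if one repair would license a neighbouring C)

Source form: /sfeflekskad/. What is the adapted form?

ɹuwewulekuɹukadu

Substitution: /s/ → /ɹ/, /f/ → /w/, giving /ɹwewlekɹkad/.
The consonants /ɹ/, /w/, /k/, /ɹ/, /d/ cannot be parsed into a legal (C)V syllable (no codas are permitted; onsets are limited to one consonant).
Inserting the epenthetic vowel yields /ɹ/ → /ɹu/, /w/ → /wu/, /k/ → /ku/, /ɹ/ → /ɹu/, /d/ → /du/.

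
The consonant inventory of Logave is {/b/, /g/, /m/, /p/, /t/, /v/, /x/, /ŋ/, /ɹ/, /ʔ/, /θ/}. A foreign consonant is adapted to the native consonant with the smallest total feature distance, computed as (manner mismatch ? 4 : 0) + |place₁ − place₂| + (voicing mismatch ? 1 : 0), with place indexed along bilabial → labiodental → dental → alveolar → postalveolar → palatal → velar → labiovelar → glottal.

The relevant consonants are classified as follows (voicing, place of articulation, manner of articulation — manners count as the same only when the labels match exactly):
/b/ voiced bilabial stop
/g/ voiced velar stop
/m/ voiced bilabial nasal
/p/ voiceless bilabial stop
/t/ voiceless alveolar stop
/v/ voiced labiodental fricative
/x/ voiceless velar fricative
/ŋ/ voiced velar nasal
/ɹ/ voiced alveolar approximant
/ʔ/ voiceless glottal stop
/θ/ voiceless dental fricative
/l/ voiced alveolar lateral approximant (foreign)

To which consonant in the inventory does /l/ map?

/ɹ/ is closest: manner differs (lateral approximant→approximant, +4), place distance 0 (alveolar→alveolar), same voicing; total 4. Next closest is /t/ at distance 5.

ɹ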